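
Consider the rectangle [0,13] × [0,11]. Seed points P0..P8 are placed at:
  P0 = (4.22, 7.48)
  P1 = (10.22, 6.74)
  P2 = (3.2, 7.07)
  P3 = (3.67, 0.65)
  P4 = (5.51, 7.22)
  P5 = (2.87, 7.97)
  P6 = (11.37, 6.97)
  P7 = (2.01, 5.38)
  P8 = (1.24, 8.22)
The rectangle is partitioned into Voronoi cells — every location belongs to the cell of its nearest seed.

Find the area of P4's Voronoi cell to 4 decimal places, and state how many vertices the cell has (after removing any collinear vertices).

1. box [0,13]×[0,11]: [(0, 0) (13, 0) (13, 11) (0, 11)]
2. ⊥bis P4·P0 via (4.865,7.35): [(3.3836, 0) (13, 0) (13, 11) (5.6007, 11)]  |A|=93.5866
3. ⊥bis P4·P1 via (7.865,6.98): [(3.3836, 0) (7.1537, 0) (8.2747, 11) (5.6007, 11)]  |A|=35.4424
4. ⊥bis P4·P2 via (4.355,7.145): [(4.4692, 5.3862) (4.819, 0) (7.1537, 0) (8.2747, 11) (5.6007, 11)]  |A|=31.5769
5. ⊥bis P4·P3 via (4.59,3.935): [(4.4692, 5.3862) (4.5629, 3.9426) (7.4724, 3.1277) (8.2747, 11) (5.6007, 11)]  |A|=22.2946
6. ⊥bis P4·P5 via (4.19,7.595): [(4.4692, 5.3862) (4.5629, 3.9426) (7.4724, 3.1277) (8.2747, 11) (5.6007, 11)]  |A|=22.2946
7. ⊥bis P4·P6 via (8.44,7.095): [(4.4692, 5.3862) (4.5629, 3.9426) (7.4724, 3.1277) (8.2747, 11) (5.6007, 11)]  |A|=22.2946
8. ⊥bis P4·P7 via (3.76,6.3): [(4.4692, 5.3862) (4.5015, 4.8896) (5.0747, 3.7993) (7.4724, 3.1277) (8.2747, 11) (5.6007, 11)]  |A|=22.0567
9. ⊥bis P4·P8 via (3.375,7.72): [(4.4692, 5.3862) (4.5015, 4.8896) (5.0747, 3.7993) (7.4724, 3.1277) (8.2747, 11) (5.6007, 11)]  |A|=22.0567
10. canonical 6-gon: [(4.4692, 5.3862) (4.5015, 4.8896) (5.0747, 3.7993) (7.4724, 3.1277) (8.2747, 11) (5.6007, 11)]
11. shoelace: 22.0567

Area of P4's cell: 22.0567 (6 vertices)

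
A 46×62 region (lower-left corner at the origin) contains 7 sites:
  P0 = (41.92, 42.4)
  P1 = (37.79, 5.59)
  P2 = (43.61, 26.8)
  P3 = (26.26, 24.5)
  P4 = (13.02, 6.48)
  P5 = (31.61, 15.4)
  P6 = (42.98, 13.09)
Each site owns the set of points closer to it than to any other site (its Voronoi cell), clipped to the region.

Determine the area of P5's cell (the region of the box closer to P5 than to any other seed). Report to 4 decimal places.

1. box [0,46]×[0,62]: [(0, 0) (46, 0) (46, 62) (0, 62)]
2. ⊥bis P5·P0 via (36.765,28.9): [(0, 42.9388) (0, 0) (46, 0) (46, 25.3736)]  |A|=1571.1848
3. ⊥bis P5·P1 via (34.7,10.495): [(0, 42.9388) (0, 0) (18.0405, 0) (46, 17.6137) (46, 25.3736)]  |A|=1324.9499
4. ⊥bis P5·P2 via (37.61,21.1): [(26.4628, 32.8339) (0, 42.9388) (0, 0) (18.0405, 0) (42.8232, 15.6124)]  |A|=1205.4208
5. ⊥bis P5·P3 via (28.935,19.95): [(35.2022, 23.6345) (0, 2.9388) (0, 0) (18.0405, 0) (42.8232, 15.6124)]  |A|=423.8117
6. ⊥bis P5·P4 via (22.315,10.94): [(35.2022, 23.6345) (20.3996, 14.9319) (25.3537, 4.6071) (42.8232, 15.6124)]  |A|=209.9816
7. ⊥bis P5·P6 via (37.295,14.245): [(38.4978, 20.1654) (35.2022, 23.6345) (20.3996, 14.9319) (25.3537, 4.6071) (36.8022, 11.8193)]  |A|=188.0713
8. canonical 5-gon: [(38.4978, 20.1654) (35.2022, 23.6345) (20.3996, 14.9319) (25.3537, 4.6071) (36.8022, 11.8193)]
9. shoelace: 188.0713

Area of P5's cell: 188.0713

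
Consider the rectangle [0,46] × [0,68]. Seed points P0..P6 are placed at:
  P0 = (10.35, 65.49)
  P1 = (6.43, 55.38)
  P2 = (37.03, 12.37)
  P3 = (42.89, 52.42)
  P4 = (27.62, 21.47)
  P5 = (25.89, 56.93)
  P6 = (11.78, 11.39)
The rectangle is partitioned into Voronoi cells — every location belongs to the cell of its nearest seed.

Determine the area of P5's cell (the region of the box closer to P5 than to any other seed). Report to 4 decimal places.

Area of P5's cell: 477.7152

1. box [0,46]×[0,68]: [(0, 0) (46, 0) (46, 68) (0, 68)]
2. ⊥bis P5·P0 via (18.12,61.21): [(0, 28.3146) (0, 0) (46, 0) (46, 68) (21.8602, 68)]  |A|=2694.2348
3. ⊥bis P5·P1 via (16.16,56.155): [(16.0558, 57.4627) (20.6328, 0) (46, 0) (46, 68) (21.8602, 68)]  |A|=1874.1202
4. ⊥bis P5·P2 via (31.46,34.65): [(16.0558, 57.4627) (18.1382, 31.3195) (46, 38.285) (46, 68) (21.8602, 68)]  |A|=943.53
5. ⊥bis P5·P3 via (34.39,54.675): [(16.0558, 57.4627) (18.1382, 31.3195) (28.9082, 34.0121) (37.925, 68) (21.8602, 68)]  |A|=552.3637
6. ⊥bis P5·P4 via (26.755,39.2): [(16.0558, 57.4627) (17.5463, 38.7507) (30.3309, 39.3745) (37.925, 68) (21.8602, 68)]  |A|=477.7152
7. ⊥bis P5·P6 via (18.835,34.16): [(16.0558, 57.4627) (17.5463, 38.7507) (30.3309, 39.3745) (37.925, 68) (21.8602, 68)]  |A|=477.7152
8. canonical 5-gon: [(16.0558, 57.4627) (17.5463, 38.7507) (30.3309, 39.3745) (37.925, 68) (21.8602, 68)]
9. shoelace: 477.7152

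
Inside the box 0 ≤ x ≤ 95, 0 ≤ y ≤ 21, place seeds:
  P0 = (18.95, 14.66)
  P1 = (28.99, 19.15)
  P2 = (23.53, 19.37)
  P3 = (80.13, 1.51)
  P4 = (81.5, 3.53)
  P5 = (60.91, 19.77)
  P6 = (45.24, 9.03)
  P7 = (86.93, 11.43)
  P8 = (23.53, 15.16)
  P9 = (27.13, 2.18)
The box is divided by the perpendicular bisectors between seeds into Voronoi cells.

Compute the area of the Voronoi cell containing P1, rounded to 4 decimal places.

Area of P1's cell: 109.9775

1. box [0,95]×[0,21]: [(0, 0) (95, 0) (95, 21) (0, 21)]
2. ⊥bis P1·P0 via (23.97,16.905): [(31.5301, 0) (95, 0) (95, 21) (22.1387, 21)]  |A|=1431.4779
3. ⊥bis P1·P2 via (26.26,19.26): [(25.9837, 12.4022) (31.5301, 0) (95, 0) (95, 21) (26.3301, 21)]  |A|=1413.4594
4. ⊥bis P1·P3 via (54.56,10.33): [(25.9837, 12.4022) (31.5301, 0) (50.9968, 0) (58.2405, 21) (26.3301, 21)]  |A|=565.4508
5. ⊥bis P1·P4 via (55.245,11.34): [(25.9837, 12.4022) (31.5301, 0) (50.9968, 0) (57.3544, 18.4314) (58.1185, 21) (26.3301, 21)]  |A|=565.2942
6. ⊥bis P1·P5 via (44.95,19.46): [(25.9837, 12.4022) (31.5301, 0) (45.328, 0) (44.9201, 21) (26.3301, 21)]  |A|=366.0641
7. ⊥bis P1·P6 via (37.115,14.09): [(25.9837, 12.4022) (30.1968, 2.9813) (41.4183, 21) (26.3301, 21)]  |A|=155.6789
8. ⊥bis P1·P7 via (57.96,15.29): [(25.9837, 12.4022) (30.1968, 2.9813) (41.4183, 21) (26.3301, 21)]  |A|=155.6789
9. ⊥bis P1·P8 via (26.26,17.155): [(26.1796, 17.265) (33.1511, 7.7251) (41.4183, 21) (26.3301, 21)]  |A|=113.8848
10. ⊥bis P1·P9 via (28.06,10.665): [(26.1796, 17.265) (31.2589, 10.3144) (34.5397, 9.9548) (41.4183, 21) (26.3301, 21)]  |A|=109.9775
11. canonical 5-gon: [(26.1796, 17.265) (31.2589, 10.3144) (34.5397, 9.9548) (41.4183, 21) (26.3301, 21)]
12. shoelace: 109.9775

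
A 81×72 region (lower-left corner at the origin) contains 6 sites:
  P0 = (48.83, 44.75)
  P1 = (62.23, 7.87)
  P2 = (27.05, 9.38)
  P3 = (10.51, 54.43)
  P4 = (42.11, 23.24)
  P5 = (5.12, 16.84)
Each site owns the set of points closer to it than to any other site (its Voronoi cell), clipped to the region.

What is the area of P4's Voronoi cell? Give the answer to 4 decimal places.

1. box [0,81]×[0,72]: [(0, 0) (81, 0) (81, 72) (0, 72)]
2. ⊥bis P4·P0 via (45.47,33.995): [(0, 48.2004) (0, 0) (81, 0) (81, 22.895)]  |A|=2879.363
3. ⊥bis P4·P1 via (52.17,15.555): [(62.2516, 28.7522) (0, 48.2004) (0, 0) (40.2873, 0)]  |A|=2079.4501
4. ⊥bis P4·P2 via (34.58,16.31): [(44.5069, 5.5236) (62.2516, 28.7522) (7.3415, 45.9068)]  |A|=789.9434
5. ⊥bis P4·P3 via (26.31,38.835): [(19.862, 32.3023) (44.5069, 5.5236) (62.2516, 28.7522) (27.1744, 39.7108)]  |A|=693.8231
6. ⊥bis P4·P5 via (23.615,20.04): [(21.2501, 33.7086) (21.8711, 30.1192) (44.5069, 5.5236) (62.2516, 28.7522) (27.1744, 39.7108)]  |A|=690.8953
7. canonical 5-gon: [(21.2501, 33.7086) (21.8711, 30.1192) (44.5069, 5.5236) (62.2516, 28.7522) (27.1744, 39.7108)]
8. shoelace: 690.8953

Area of P4's cell: 690.8953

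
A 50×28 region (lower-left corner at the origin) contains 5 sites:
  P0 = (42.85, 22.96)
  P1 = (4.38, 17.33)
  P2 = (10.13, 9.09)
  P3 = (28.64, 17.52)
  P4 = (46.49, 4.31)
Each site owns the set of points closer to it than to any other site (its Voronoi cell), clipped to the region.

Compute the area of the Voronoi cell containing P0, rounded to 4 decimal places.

Area of P0's cell: 208.8917

1. box [0,50]×[0,28]: [(0, 0) (50, 0) (50, 28) (0, 28)]
2. ⊥bis P0·P1 via (23.615,20.145): [(26.5632, 0) (50, 0) (50, 28) (22.4654, 28)]  |A|=713.5994
3. ⊥bis P0·P2 via (26.49,16.025): [(23.0199, 24.211) (33.283, 0) (50, 0) (50, 28) (22.4654, 28)]  |A|=632.2526
4. ⊥bis P0·P3 via (35.745,20.24): [(43.4935, 0) (50, 0) (50, 28) (32.7742, 28)]  |A|=332.2521
5. ⊥bis P0·P4 via (44.67,13.635): [(38.7183, 12.4734) (50, 14.6753) (50, 28) (32.7742, 28)]  |A|=208.8917
6. canonical 4-gon: [(38.7183, 12.4734) (50, 14.6753) (50, 28) (32.7742, 28)]
7. shoelace: 208.8917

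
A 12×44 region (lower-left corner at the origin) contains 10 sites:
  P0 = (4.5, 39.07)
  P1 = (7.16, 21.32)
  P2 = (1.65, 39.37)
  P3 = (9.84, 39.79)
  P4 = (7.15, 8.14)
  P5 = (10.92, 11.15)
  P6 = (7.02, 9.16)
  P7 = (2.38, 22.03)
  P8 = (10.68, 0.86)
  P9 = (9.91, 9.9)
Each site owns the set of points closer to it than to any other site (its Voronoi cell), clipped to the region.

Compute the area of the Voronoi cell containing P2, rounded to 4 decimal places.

1. box [0,12]×[0,44]: [(0, 0) (12, 0) (12, 44) (0, 44)]
2. ⊥bis P2·P0 via (3.075,39.22): [(0, 10.0075) (3.5782, 44) (0, 44)]  |A|=60.8153
3. ⊥bis P2·P1 via (4.405,30.345): [(0, 29.0003) (2.0656, 29.6309) (3.5782, 44) (0, 44)]  |A|=41.1993
4. ⊥bis P2·P3 via (5.745,39.58): [(0, 29.0003) (2.0656, 29.6309) (3.5782, 44) (0, 44)]  |A|=41.1993
5. ⊥bis P2·P4 via (4.4,23.755): [(0, 29.0003) (2.0656, 29.6309) (3.5782, 44) (0, 44)]  |A|=41.1993
6. ⊥bis P2·P5 via (6.285,25.26): [(0, 29.0003) (2.0656, 29.6309) (3.5782, 44) (0, 44)]  |A|=41.1993
7. ⊥bis P2·P6 via (4.335,24.265): [(0, 29.0003) (2.0656, 29.6309) (3.5782, 44) (0, 44)]  |A|=41.1993
8. ⊥bis P2·P7 via (2.015,30.7): [(0, 30.6152) (2.1789, 30.7069) (3.5782, 44) (0, 44)]  |A|=38.3644
9. ⊥bis P2·P8 via (6.165,20.115): [(0, 30.6152) (2.1789, 30.7069) (3.5782, 44) (0, 44)]  |A|=38.3644
10. ⊥bis P2·P9 via (5.78,24.635): [(0, 30.6152) (2.1789, 30.7069) (3.5782, 44) (0, 44)]  |A|=38.3644
11. canonical 4-gon: [(0, 30.6152) (2.1789, 30.7069) (3.5782, 44) (0, 44)]
12. shoelace: 38.3644

Area of P2's cell: 38.3644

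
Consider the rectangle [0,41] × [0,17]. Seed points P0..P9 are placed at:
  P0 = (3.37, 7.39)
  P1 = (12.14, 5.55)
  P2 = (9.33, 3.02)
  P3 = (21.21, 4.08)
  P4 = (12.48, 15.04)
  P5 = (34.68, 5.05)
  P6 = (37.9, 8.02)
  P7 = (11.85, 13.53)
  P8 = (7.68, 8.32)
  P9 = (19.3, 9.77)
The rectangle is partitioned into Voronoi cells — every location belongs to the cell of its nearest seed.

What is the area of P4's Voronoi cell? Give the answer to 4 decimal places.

1. box [0,41]×[0,17]: [(0, 0) (41, 0) (41, 17) (0, 17)]
2. ⊥bis P4·P0 via (7.925,11.215): [(17.3426, 0) (41, 0) (41, 17) (3.0671, 17)]  |A|=523.517
3. ⊥bis P4·P1 via (12.31,10.295): [(8.5855, 10.4284) (41, 9.2671) (41, 17) (3.0671, 17)]  |A|=249.9679
4. ⊥bis P4·P2 via (10.905,9.03): [(8.5855, 10.4284) (41, 9.2671) (41, 17) (3.0671, 17)]  |A|=249.9679
5. ⊥bis P4·P3 via (16.845,9.56): [(8.5855, 10.4284) (17.5328, 10.1079) (26.1855, 17) (3.0671, 17)]  |A|=108.1817
6. ⊥bis P4·P5 via (23.58,10.045): [(8.5855, 10.4284) (17.5328, 10.1079) (26.1855, 17) (3.0671, 17)]  |A|=108.1817
7. ⊥bis P4·P6 via (25.19,11.53): [(8.5855, 10.4284) (17.5328, 10.1079) (26.1855, 17) (3.0671, 17)]  |A|=108.1817
8. ⊥bis P4·P7 via (12.165,14.285): [(19.1292, 11.3794) (26.1855, 17) (5.6576, 17)]  |A|=57.6893
9. ⊥bis P4·P8 via (10.08,11.68): [(19.1292, 11.3794) (26.1855, 17) (5.6576, 17)]  |A|=57.6893
10. ⊥bis P4·P9 via (15.89,12.405): [(16.0804, 12.6514) (19.4407, 17) (5.6576, 17)]  |A|=29.9684
11. canonical 3-gon: [(16.0804, 12.6514) (19.4407, 17) (5.6576, 17)]
12. shoelace: 29.9684

Area of P4's cell: 29.9684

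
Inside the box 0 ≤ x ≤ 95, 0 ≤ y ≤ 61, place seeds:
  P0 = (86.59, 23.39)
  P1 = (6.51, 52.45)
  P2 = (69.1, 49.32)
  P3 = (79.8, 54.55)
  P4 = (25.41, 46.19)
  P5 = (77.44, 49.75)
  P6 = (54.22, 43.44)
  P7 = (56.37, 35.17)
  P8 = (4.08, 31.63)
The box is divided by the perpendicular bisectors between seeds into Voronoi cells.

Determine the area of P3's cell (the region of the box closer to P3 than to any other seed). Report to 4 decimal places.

1. box [0,95]×[0,61]: [(0, 0) (95, 0) (95, 61) (0, 61)]
2. ⊥bis P3·P0 via (83.195,38.97): [(0, 20.8412) (95, 41.5424) (95, 61) (0, 61)]  |A|=2831.78
3. ⊥bis P3·P1 via (43.155,53.5): [(43.8172, 30.3893) (95, 41.5424) (95, 61) (42.9401, 61)]  |A|=1294.7428
4. ⊥bis P3·P2 via (74.45,51.935): [(81.0189, 38.4958) (95, 41.5424) (95, 61) (70.0192, 61)]  |A|=417.1063
5. ⊥bis P3·P4 via (52.605,50.37): [(81.0189, 38.4958) (95, 41.5424) (95, 61) (70.0192, 61)]  |A|=417.1063
6. ⊥bis P3·P5 via (78.62,52.15): [(72.9925, 54.9168) (95, 44.0965) (95, 61) (70.0192, 61)]  |A|=261.9829
7. ⊥bis P3·P6 via (67.01,48.995): [(72.9925, 54.9168) (95, 44.0965) (95, 61) (70.0192, 61)]  |A|=261.9829
8. ⊥bis P3·P7 via (68.085,44.86): [(72.9925, 54.9168) (95, 44.0965) (95, 61) (70.0192, 61)]  |A|=261.9829
9. ⊥bis P3·P8 via (41.94,43.09): [(72.9925, 54.9168) (95, 44.0965) (95, 61) (70.0192, 61)]  |A|=261.9829
10. canonical 4-gon: [(72.9925, 54.9168) (95, 44.0965) (95, 61) (70.0192, 61)]
11. shoelace: 261.9829

Area of P3's cell: 261.9829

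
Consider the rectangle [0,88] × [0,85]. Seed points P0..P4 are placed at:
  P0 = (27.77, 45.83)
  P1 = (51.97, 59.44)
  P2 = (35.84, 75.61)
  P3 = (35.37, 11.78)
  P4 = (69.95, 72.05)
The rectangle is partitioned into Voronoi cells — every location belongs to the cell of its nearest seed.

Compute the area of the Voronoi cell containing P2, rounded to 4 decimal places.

1. box [0,88]×[0,85]: [(0, 0) (88, 0) (88, 85) (0, 85)]
2. ⊥bis P2·P0 via (31.805,60.72): [(0, 69.3387) (88, 45.4919) (88, 85) (0, 85)]  |A|=2427.4527
3. ⊥bis P2·P1 via (43.905,67.525): [(0, 69.3387) (35.9556, 59.5952) (61.4233, 85) (0, 85)]  |A|=1061.7771
4. ⊥bis P2·P3 via (35.605,43.695): [(0, 69.3387) (35.9556, 59.5952) (61.4233, 85) (0, 85)]  |A|=1061.7771
5. ⊥bis P2·P4 via (52.895,73.83): [(0, 69.3387) (35.9556, 59.5952) (53.2052, 76.8022) (54.0608, 85) (0, 85)]  |A|=1031.5987
6. canonical 5-gon: [(0, 69.3387) (35.9556, 59.5952) (53.2052, 76.8022) (54.0608, 85) (0, 85)]
7. shoelace: 1031.5987

Area of P2's cell: 1031.5987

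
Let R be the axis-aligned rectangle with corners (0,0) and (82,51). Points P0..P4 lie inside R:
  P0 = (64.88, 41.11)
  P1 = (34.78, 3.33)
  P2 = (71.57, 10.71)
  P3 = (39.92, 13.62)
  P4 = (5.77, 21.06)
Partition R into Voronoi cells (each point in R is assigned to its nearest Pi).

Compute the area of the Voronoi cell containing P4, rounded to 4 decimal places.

1. box [0,82]×[0,51]: [(0, 0) (82, 0) (82, 51) (0, 51)]
2. ⊥bis P4·P0 via (35.325,31.085): [(0, 0) (45.869, 0) (28.5699, 51) (0, 51)]  |A|=1898.1905
3. ⊥bis P4·P1 via (20.275,12.195): [(0, 0) (12.8218, 0) (34.074, 34.7731) (28.5699, 51) (0, 51)]  |A|=1323.6145
4. ⊥bis P4·P2 via (38.67,15.885): [(0, 0) (12.8218, 0) (34.074, 34.7731) (28.5699, 51) (0, 51)]  |A|=1323.6145
5. ⊥bis P4·P3 via (22.845,17.34): [(0, 0) (12.8218, 0) (22.5268, 15.8794) (29.5492, 48.1127) (28.5699, 51) (0, 51)]  |A|=1203.8516
6. canonical 6-gon: [(0, 0) (12.8218, 0) (22.5268, 15.8794) (29.5492, 48.1127) (28.5699, 51) (0, 51)]
7. shoelace: 1203.8516

Area of P4's cell: 1203.8516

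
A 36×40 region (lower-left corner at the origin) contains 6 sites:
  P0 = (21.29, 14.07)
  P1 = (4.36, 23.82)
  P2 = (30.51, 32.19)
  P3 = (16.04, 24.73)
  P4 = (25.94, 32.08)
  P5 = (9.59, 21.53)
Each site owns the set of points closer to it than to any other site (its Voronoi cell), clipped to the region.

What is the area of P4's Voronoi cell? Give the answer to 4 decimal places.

Area of P4's cell: 164.8020

1. box [0,36]×[0,40]: [(0, 0) (36, 0) (36, 40) (0, 40)]
2. ⊥bis P4·P0 via (23.615,23.075): [(0, 29.1722) (36, 19.8773) (36, 40) (0, 40)]  |A|=557.1095
3. ⊥bis P4·P1 via (15.15,27.95): [(16.2923, 24.9656) (36, 19.8773) (36, 40) (10.5377, 40)]  |A|=389.6904
4. ⊥bis P4·P2 via (28.225,32.135): [(16.2923, 24.9656) (28.4733, 21.8206) (28.0357, 40) (10.5377, 40)]  |A|=241.5683
5. ⊥bis P4·P3 via (20.99,28.405): [(25.263, 22.6495) (28.4733, 21.8206) (28.0357, 40) (12.3816, 40)]  |A|=164.802
6. ⊥bis P4·P5 via (17.765,26.805): [(25.263, 22.6495) (28.4733, 21.8206) (28.0357, 40) (12.3816, 40)]  |A|=164.802
7. canonical 4-gon: [(25.263, 22.6495) (28.4733, 21.8206) (28.0357, 40) (12.3816, 40)]
8. shoelace: 164.802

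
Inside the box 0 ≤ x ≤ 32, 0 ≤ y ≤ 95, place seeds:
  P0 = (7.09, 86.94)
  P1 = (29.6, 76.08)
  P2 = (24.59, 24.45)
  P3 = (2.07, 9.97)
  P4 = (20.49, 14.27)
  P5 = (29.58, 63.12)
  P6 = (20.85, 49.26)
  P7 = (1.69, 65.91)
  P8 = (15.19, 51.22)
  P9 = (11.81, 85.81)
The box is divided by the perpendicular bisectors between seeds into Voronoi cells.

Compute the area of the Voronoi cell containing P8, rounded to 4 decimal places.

1. box [0,32]×[0,95]: [(0, 0) (32, 0) (32, 95) (0, 95)]
2. ⊥bis P8·P0 via (11.14,69.08): [(0, 66.5539) (0, 0) (32, 0) (32, 73.8103)]  |A|=2245.8263
3. ⊥bis P8·P1 via (22.395,63.65): [(12.4965, 69.3876) (0, 66.5539) (0, 0) (32, 0) (32, 58.0825)]  |A|=2092.453
4. ⊥bis P8·P2 via (19.89,37.835): [(12.4965, 69.3876) (0, 66.5539) (0, 30.8508) (32, 42.0873) (32, 58.0825)]  |A|=925.4428
5. ⊥bis P8·P3 via (8.63,30.595): [(12.4965, 69.3876) (0, 66.5539) (0, 33.3399) (3.7194, 32.1569) (32, 42.0873) (32, 58.0825)]  |A|=920.814
6. ⊥bis P8·P4 via (17.84,32.745): [(12.4965, 69.3876) (0, 66.5539) (0, 33.3399) (3.7194, 32.1569) (32, 42.0873) (32, 58.0825)]  |A|=920.814
7. ⊥bis P8·P5 via (22.385,57.17): [(12.3154, 69.3465) (0, 66.5539) (0, 33.3399) (3.7194, 32.1569) (32, 42.0873) (32, 45.5431)]  |A|=795.9739
8. ⊥bis P8·P6 via (18.02,50.24): [(20.9998, 58.845) (12.3154, 69.3465) (0, 66.5539) (0, 33.3399) (3.7194, 32.1569) (12.8708, 35.3703)]  |A|=579.7412
9. ⊥bis P8·P7 via (8.44,58.565): [(20.9998, 58.845) (15.7079, 65.2442) (0, 50.8087) (0, 33.3399) (3.7194, 32.1569) (12.8708, 35.3703)]  |A|=426.081
10. ⊥bis P8·P9 via (13.5,68.515): [(20.9998, 58.845) (15.7079, 65.2442) (0, 50.8087) (0, 33.3399) (3.7194, 32.1569) (12.8708, 35.3703)]  |A|=426.081
11. canonical 6-gon: [(20.9998, 58.845) (15.7079, 65.2442) (0, 50.8087) (0, 33.3399) (3.7194, 32.1569) (12.8708, 35.3703)]
12. shoelace: 426.081

Area of P8's cell: 426.0810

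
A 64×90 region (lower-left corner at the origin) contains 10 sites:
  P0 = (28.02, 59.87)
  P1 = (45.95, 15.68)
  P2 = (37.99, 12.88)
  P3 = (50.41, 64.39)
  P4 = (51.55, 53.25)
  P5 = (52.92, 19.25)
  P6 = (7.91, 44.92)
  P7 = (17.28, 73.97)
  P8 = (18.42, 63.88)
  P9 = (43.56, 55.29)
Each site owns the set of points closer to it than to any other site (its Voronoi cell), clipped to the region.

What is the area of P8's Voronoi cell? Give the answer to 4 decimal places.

Area of P8's cell: 284.8601

1. box [0,64]×[0,90]: [(0, 0) (64, 0) (64, 90) (0, 90)]
2. ⊥bis P8·P0 via (23.22,61.875): [(0, 6.286) (34.968, 90) (0, 90)]  |A|=1463.658
3. ⊥bis P8·P1 via (32.185,39.78): [(0, 21.3972) (8.2899, 26.132) (34.968, 90) (0, 90)]  |A|=1401.0233
4. ⊥bis P8·P2 via (28.205,38.38): [(0, 27.557) (10.5811, 31.6173) (34.968, 90) (0, 90)]  |A|=1351.1226
5. ⊥bis P8·P3 via (34.415,64.135): [(0, 27.557) (10.5811, 31.6173) (34.0381, 87.7738) (34.0026, 90) (0, 90)]  |A|=1350.048
6. ⊥bis P8·P4 via (34.985,58.565): [(0, 27.557) (10.5811, 31.6173) (34.0381, 87.7738) (34.0026, 90) (0, 90)]  |A|=1350.048
7. ⊥bis P8·P5 via (35.67,41.565): [(0, 27.557) (10.5811, 31.6173) (34.0381, 87.7738) (34.0026, 90) (0, 90)]  |A|=1350.048
8. ⊥bis P8·P6 via (13.165,54.4): [(0, 61.6977) (18.7942, 51.2796) (34.0381, 87.7738) (34.0026, 90) (0, 90)]  |A|=941.8738
9. ⊥bis P8·P7 via (17.85,68.925): [(0, 66.9083) (0, 61.6977) (18.7942, 51.2796) (26.5767, 69.911)]  |A|=284.8601
10. ⊥bis P8·P9 via (30.99,59.585): [(0, 66.9083) (0, 61.6977) (18.7942, 51.2796) (26.5767, 69.911)]  |A|=284.8601
11. canonical 4-gon: [(0, 66.9083) (0, 61.6977) (18.7942, 51.2796) (26.5767, 69.911)]
12. shoelace: 284.8601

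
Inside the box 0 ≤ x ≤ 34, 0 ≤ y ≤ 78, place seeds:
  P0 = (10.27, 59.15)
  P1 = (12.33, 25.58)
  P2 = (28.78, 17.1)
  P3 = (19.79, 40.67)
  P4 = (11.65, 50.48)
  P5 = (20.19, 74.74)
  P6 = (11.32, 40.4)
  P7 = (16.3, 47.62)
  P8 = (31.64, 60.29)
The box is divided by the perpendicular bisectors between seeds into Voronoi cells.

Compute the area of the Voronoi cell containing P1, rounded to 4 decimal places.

1. box [0,34]×[0,78]: [(0, 0) (34, 0) (34, 78) (0, 78)]
2. ⊥bis P1·P0 via (11.3,42.365): [(0, 41.6716) (0, 0) (34, 0) (34, 43.758)]  |A|=1452.3024
3. ⊥bis P1·P2 via (20.555,21.34): [(32.0498, 43.6383) (0, 41.6716) (0, 0) (9.5542, 0)]  |A|=876.2475
4. ⊥bis P1·P3 via (16.06,33.125): [(24.4835, 28.9607) (0, 41.0645) (0, 0) (9.5542, 0)]  |A|=641.0496
5. ⊥bis P1·P4 via (11.99,38.03): [(24.4835, 28.9607) (6.4446, 37.8786) (0, 37.7026) (0, 0) (9.5542, 0)]  |A|=630.2164
6. ⊥bis P1·P5 via (16.26,50.16): [(24.4835, 28.9607) (6.4446, 37.8786) (0, 37.7026) (0, 0) (9.5542, 0)]  |A|=630.2164
7. ⊥bis P1·P6 via (11.825,32.99): [(24.4835, 28.9607) (15.7869, 33.26) (0, 32.1841) (0, 0) (9.5542, 0)]  |A|=570.9524
8. ⊥bis P1·P7 via (14.315,36.6): [(24.4835, 28.9607) (15.7869, 33.26) (0, 32.1841) (0, 0) (9.5542, 0)]  |A|=570.9524
9. ⊥bis P1·P8 via (21.985,42.935): [(24.4835, 28.9607) (15.7869, 33.26) (0, 32.1841) (0, 0) (9.5542, 0)]  |A|=570.9524
10. canonical 5-gon: [(24.4835, 28.9607) (15.7869, 33.26) (0, 32.1841) (0, 0) (9.5542, 0)]
11. shoelace: 570.9524

Area of P1's cell: 570.9524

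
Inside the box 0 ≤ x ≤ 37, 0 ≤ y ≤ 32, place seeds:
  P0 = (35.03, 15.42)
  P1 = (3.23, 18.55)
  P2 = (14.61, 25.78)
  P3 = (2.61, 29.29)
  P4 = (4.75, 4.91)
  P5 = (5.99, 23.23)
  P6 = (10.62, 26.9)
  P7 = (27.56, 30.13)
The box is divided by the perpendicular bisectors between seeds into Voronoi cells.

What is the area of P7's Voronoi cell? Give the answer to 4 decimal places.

Area of P7's cell: 152.3546

1. box [0,37]×[0,32]: [(0, 0) (37, 0) (37, 32) (0, 32)]
2. ⊥bis P7·P0 via (31.295,22.775): [(0, 6.8828) (37, 25.6721) (37, 32) (0, 32)]  |A|=581.7336
3. ⊥bis P7·P1 via (15.395,24.34): [(19.0898, 16.577) (37, 25.6721) (37, 32) (11.7492, 32)]  |A|=251.3885
4. ⊥bis P7·P2 via (21.085,27.955): [(24.0593, 19.1006) (37, 25.6721) (37, 32) (19.7263, 32)]  |A|=152.3546
5. ⊥bis P7·P3 via (15.085,29.71): [(24.0593, 19.1006) (37, 25.6721) (37, 32) (19.7263, 32)]  |A|=152.3546
6. ⊥bis P7·P4 via (16.155,17.52): [(24.0593, 19.1006) (37, 25.6721) (37, 32) (19.7263, 32)]  |A|=152.3546
7. ⊥bis P7·P5 via (16.775,26.68): [(24.0593, 19.1006) (37, 25.6721) (37, 32) (19.7263, 32)]  |A|=152.3546
8. ⊥bis P7·P6 via (19.09,28.515): [(24.0593, 19.1006) (37, 25.6721) (37, 32) (19.7263, 32)]  |A|=152.3546
9. canonical 4-gon: [(24.0593, 19.1006) (37, 25.6721) (37, 32) (19.7263, 32)]
10. shoelace: 152.3546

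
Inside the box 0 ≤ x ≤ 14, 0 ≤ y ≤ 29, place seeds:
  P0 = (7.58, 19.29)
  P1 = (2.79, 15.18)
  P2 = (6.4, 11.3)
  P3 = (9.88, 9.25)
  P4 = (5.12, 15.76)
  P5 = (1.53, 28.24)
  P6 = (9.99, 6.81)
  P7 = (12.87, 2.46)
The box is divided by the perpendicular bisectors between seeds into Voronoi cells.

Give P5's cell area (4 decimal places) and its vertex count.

Area of P5's cell: 50.5548 (4 vertices)

1. box [0,14]×[0,29]: [(0, 0) (14, 0) (14, 29) (0, 29)]
2. ⊥bis P5·P0 via (4.555,23.765): [(0, 20.6859) (12.2993, 29) (0, 29)]  |A|=51.1288
3. ⊥bis P5·P1 via (2.16,21.71): [(0, 21.5016) (1.4076, 21.6374) (12.2993, 29) (0, 29)]  |A|=50.5548
4. ⊥bis P5·P2 via (3.965,19.77): [(0, 21.5016) (1.4076, 21.6374) (12.2993, 29) (0, 29)]  |A|=50.5548
5. ⊥bis P5·P3 via (5.705,18.745): [(0, 21.5016) (1.4076, 21.6374) (12.2993, 29) (0, 29)]  |A|=50.5548
6. ⊥bis P5·P4 via (3.325,22): [(0, 21.5016) (1.4076, 21.6374) (12.2993, 29) (0, 29)]  |A|=50.5548
7. ⊥bis P5·P6 via (5.76,17.525): [(0, 21.5016) (1.4076, 21.6374) (12.2993, 29) (0, 29)]  |A|=50.5548
8. ⊥bis P5·P7 via (7.2,15.35): [(0, 21.5016) (1.4076, 21.6374) (12.2993, 29) (0, 29)]  |A|=50.5548
9. canonical 4-gon: [(0, 21.5016) (1.4076, 21.6374) (12.2993, 29) (0, 29)]
10. shoelace: 50.5548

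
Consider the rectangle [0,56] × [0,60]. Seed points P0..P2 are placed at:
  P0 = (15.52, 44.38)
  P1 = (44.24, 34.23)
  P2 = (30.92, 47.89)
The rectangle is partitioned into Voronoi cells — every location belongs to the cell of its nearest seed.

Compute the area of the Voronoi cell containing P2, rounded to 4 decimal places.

Area of P2's cell: 543.9391

1. box [0,56]×[0,60]: [(0, 0) (56, 0) (56, 60) (0, 60)]
2. ⊥bis P2·P0 via (23.22,46.135): [(33.7352, 0) (56, 0) (56, 60) (20.0599, 60)]  |A|=1746.1486
3. ⊥bis P2·P1 via (37.58,41.06): [(26.7775, 30.5264) (56, 59.0215) (56, 60) (20.0599, 60)]  |A|=543.9391
4. canonical 4-gon: [(26.7775, 30.5264) (56, 59.0215) (56, 60) (20.0599, 60)]
5. shoelace: 543.9391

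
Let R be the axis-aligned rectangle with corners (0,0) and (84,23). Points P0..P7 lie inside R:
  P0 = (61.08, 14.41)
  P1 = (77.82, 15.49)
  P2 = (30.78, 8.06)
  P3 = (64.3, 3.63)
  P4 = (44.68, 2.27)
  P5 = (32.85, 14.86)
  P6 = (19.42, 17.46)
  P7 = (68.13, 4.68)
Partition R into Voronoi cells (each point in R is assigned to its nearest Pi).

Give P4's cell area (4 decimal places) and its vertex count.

1. box [0,84]×[0,23]: [(0, 0) (84, 0) (84, 23) (0, 23)]
2. ⊥bis P4·P0 via (52.88,8.34): [(0, 0) (59.0536, 0) (42.028, 23) (0, 23)]  |A|=1162.4391
3. ⊥bis P4·P1 via (61.25,8.88): [(0, 0) (59.0536, 0) (42.028, 23) (0, 23)]  |A|=1162.4391
4. ⊥bis P4·P2 via (37.73,5.165): [(35.5785, 0) (59.0536, 0) (44.0316, 20.2933)]  |A|=238.1936
5. ⊥bis P4·P3 via (54.49,2.95): [(35.5785, 0) (54.6945, 0) (54.2441, 6.4972) (44.0316, 20.2933)]  |A|=224.0324
6. ⊥bis P4·P5 via (38.765,8.565): [(39.3915, 9.1536) (35.5785, 0) (54.6945, 0) (54.2441, 6.4972) (46.9915, 16.2949)]  |A|=198.27
7. ⊥bis P4·P6 via (32.05,9.865): [(39.3915, 9.1536) (35.5785, 0) (54.6945, 0) (54.2441, 6.4972) (46.9915, 16.2949)]  |A|=198.27
8. ⊥bis P4·P7 via (56.405,3.475): [(39.3915, 9.1536) (35.5785, 0) (54.6945, 0) (54.2441, 6.4972) (46.9915, 16.2949)]  |A|=198.27
9. canonical 5-gon: [(39.3915, 9.1536) (35.5785, 0) (54.6945, 0) (54.2441, 6.4972) (46.9915, 16.2949)]
10. shoelace: 198.27

Area of P4's cell: 198.2700 (5 vertices)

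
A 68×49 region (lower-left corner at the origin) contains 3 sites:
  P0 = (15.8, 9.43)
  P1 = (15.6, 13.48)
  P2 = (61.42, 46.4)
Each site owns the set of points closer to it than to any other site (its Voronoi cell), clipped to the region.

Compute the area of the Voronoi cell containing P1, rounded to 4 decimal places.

Area of P1's cell: 1413.1293

1. box [0,68]×[0,49]: [(0, 0) (68, 0) (68, 49) (0, 49)]
2. ⊥bis P1·P0 via (15.7,11.455): [(0, 10.6797) (68, 14.0377) (68, 49) (0, 49)]  |A|=2491.6081
3. ⊥bis P1·P2 via (38.51,29.94): [(0, 10.6797) (50.5542, 13.1762) (24.8161, 49) (0, 49)]  |A|=1413.1293
4. canonical 4-gon: [(0, 10.6797) (50.5542, 13.1762) (24.8161, 49) (0, 49)]
5. shoelace: 1413.1293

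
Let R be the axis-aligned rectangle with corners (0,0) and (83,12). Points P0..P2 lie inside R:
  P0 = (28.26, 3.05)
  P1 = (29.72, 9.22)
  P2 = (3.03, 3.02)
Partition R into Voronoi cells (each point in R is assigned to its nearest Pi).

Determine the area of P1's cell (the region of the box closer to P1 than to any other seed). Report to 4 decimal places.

1. box [0,83]×[0,12]: [(0, 0) (83, 0) (83, 12) (0, 12)]
2. ⊥bis P1·P0 via (28.99,6.135): [(54.9167, 0) (83, 0) (83, 12) (4.2043, 12)]  |A|=641.2738
3. ⊥bis P1·P2 via (16.375,6.12): [(15.6376, 9.2946) (54.9167, 0) (83, 0) (83, 12) (15.0091, 12)]  |A|=626.6581
4. canonical 5-gon: [(15.6376, 9.2946) (54.9167, 0) (83, 0) (83, 12) (15.0091, 12)]
5. shoelace: 626.6581

Area of P1's cell: 626.6581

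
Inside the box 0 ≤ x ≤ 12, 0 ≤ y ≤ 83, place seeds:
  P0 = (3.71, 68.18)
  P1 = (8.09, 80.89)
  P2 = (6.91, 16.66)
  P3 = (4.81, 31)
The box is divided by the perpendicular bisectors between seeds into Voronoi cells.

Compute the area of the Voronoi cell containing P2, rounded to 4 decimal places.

Area of P2's cell: 286.2060

1. box [0,12]×[0,83]: [(0, 0) (12, 0) (12, 83) (0, 83)]
2. ⊥bis P2·P0 via (5.31,42.42): [(0, 42.0902) (0, 0) (12, 0) (12, 42.8355)]  |A|=509.5543
3. ⊥bis P2·P1 via (7.5,48.775): [(0, 42.0902) (0, 0) (12, 0) (12, 42.8355)]  |A|=509.5543
4. ⊥bis P2·P3 via (5.86,23.83): [(0, 22.9718) (0, 0) (12, 0) (12, 24.7292)]  |A|=286.206
5. canonical 4-gon: [(0, 22.9718) (0, 0) (12, 0) (12, 24.7292)]
6. shoelace: 286.206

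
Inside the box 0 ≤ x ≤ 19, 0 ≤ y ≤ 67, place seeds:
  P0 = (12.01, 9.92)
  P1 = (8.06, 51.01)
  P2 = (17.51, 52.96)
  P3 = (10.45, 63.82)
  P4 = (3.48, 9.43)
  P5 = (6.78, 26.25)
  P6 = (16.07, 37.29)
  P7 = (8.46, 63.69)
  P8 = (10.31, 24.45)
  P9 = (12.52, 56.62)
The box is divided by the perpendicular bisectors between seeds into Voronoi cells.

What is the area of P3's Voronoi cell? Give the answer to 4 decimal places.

Area of P3's cell: 56.9893

1. box [0,19]×[0,67]: [(0, 0) (19, 0) (19, 67) (0, 67)]
2. ⊥bis P3·P0 via (11.23,36.87): [(0, 36.545) (19, 37.0949) (19, 67) (0, 67)]  |A|=573.4213
3. ⊥bis P3·P1 via (9.255,57.415): [(0, 59.1417) (19, 55.5968) (19, 67) (0, 67)]  |A|=182.9835
4. ⊥bis P3·P2 via (13.98,58.39): [(0, 59.1417) (11.761, 56.9474) (19, 61.6535) (19, 67) (0, 67)]  |A|=161.0616
5. ⊥bis P3·P4 via (6.965,36.625): [(0, 59.1417) (11.761, 56.9474) (19, 61.6535) (19, 67) (0, 67)]  |A|=161.0616
6. ⊥bis P3·P5 via (8.615,45.035): [(0, 59.1417) (11.761, 56.9474) (19, 61.6535) (19, 67) (0, 67)]  |A|=161.0616
7. ⊥bis P3·P6 via (13.26,50.555): [(0, 59.1417) (11.761, 56.9474) (19, 61.6535) (19, 67) (0, 67)]  |A|=161.0616
8. ⊥bis P3·P7 via (9.455,63.755): [(9.8767, 57.299) (11.761, 56.9474) (19, 61.6535) (19, 67) (9.243, 67)]  |A|=77.4213
9. ⊥bis P3·P8 via (10.38,44.135): [(9.8767, 57.299) (11.761, 56.9474) (19, 61.6535) (19, 67) (9.243, 67)]  |A|=77.4213
10. ⊥bis P3·P9 via (11.485,60.22): [(9.7191, 59.7123) (19, 62.3806) (19, 67) (9.243, 67)]  |A|=56.9893
11. canonical 4-gon: [(9.7191, 59.7123) (19, 62.3806) (19, 67) (9.243, 67)]
12. shoelace: 56.9893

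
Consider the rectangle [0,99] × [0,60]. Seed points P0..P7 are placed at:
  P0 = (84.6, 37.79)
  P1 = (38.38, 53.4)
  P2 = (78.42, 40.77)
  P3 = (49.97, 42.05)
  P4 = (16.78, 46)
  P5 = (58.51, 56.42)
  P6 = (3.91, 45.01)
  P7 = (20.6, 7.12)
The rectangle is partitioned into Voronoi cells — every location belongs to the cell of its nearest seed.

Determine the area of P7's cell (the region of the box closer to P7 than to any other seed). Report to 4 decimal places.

Area of P7's cell: 1261.0015

1. box [0,99]×[0,60]: [(0, 0) (99, 0) (99, 60) (0, 60)]
2. ⊥bis P7·P0 via (52.6,22.455): [(0, 0) (63.3609, 0) (34.6077, 60) (0, 60)]  |A|=2939.0577
3. ⊥bis P7·P1 via (29.49,30.26): [(0, 41.5896) (0, 0) (63.3609, 0) (53.2305, 21.1393)]  |A|=1776.6187
4. ⊥bis P7·P2 via (49.51,23.945): [(50.5417, 22.1723) (0, 41.5896) (0, 0) (63.3609, 0) (62.9662, 0.8235)]  |A|=1754.3343
5. ⊥bis P7·P3 via (35.285,24.585): [(62.4118, 1.7761) (27.7328, 30.9351) (0, 41.5896) (0, 0) (63.3609, 0) (62.9662, 0.8235)]  |A|=1573.7347
6. ⊥bis P7·P4 via (18.69,26.56): [(62.4118, 1.7761) (31.4456, 27.8133) (0, 24.7237) (0, 0) (63.3609, 0) (62.9662, 0.8235)]  |A|=1285.0463
7. ⊥bis P7·P5 via (39.555,31.77): [(62.4118, 1.7761) (31.4456, 27.8133) (0, 24.7237) (0, 0) (63.3609, 0) (62.9662, 0.8235)]  |A|=1285.0463
8. ⊥bis P7·P6 via (12.255,26.065): [(62.4118, 1.7761) (31.4456, 27.8133) (11.854, 25.8884) (0, 20.6668) (0, 0) (63.3609, 0) (62.9662, 0.8235)]  |A|=1261.0015
9. canonical 7-gon: [(62.4118, 1.7761) (31.4456, 27.8133) (11.854, 25.8884) (0, 20.6668) (0, 0) (63.3609, 0) (62.9662, 0.8235)]
10. shoelace: 1261.0015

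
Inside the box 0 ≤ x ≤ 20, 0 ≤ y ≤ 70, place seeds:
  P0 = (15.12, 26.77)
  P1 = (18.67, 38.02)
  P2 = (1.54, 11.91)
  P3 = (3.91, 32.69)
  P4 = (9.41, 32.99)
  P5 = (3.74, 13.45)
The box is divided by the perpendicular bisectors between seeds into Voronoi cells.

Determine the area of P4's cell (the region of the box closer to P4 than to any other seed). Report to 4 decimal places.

1. box [0,20]×[0,70]: [(0, 0) (20, 0) (20, 70) (0, 70)]
2. ⊥bis P4·P0 via (12.265,29.88): [(0, 18.6207) (20, 36.9808) (20, 70) (0, 70)]  |A|=843.9857
3. ⊥bis P4·P1 via (14.04,35.505): [(0, 61.352) (0, 18.6207) (15.4882, 32.8389)]  |A|=330.9159
4. ⊥bis P4·P2 via (5.475,22.45): [(0, 61.352) (0, 24.494) (4.5483, 22.796) (15.4882, 32.8389)]  |A|=317.5591
5. ⊥bis P4·P3 via (6.66,32.84): [(5.6746, 50.9053) (7.081, 25.1211) (15.4882, 32.8389)]  |A|=113.8133
6. ⊥bis P4·P5 via (6.575,23.22): [(5.6746, 50.9053) (7.081, 25.1211) (15.4882, 32.8389)]  |A|=113.8133
7. canonical 3-gon: [(5.6746, 50.9053) (7.081, 25.1211) (15.4882, 32.8389)]
8. shoelace: 113.8133

Area of P4's cell: 113.8133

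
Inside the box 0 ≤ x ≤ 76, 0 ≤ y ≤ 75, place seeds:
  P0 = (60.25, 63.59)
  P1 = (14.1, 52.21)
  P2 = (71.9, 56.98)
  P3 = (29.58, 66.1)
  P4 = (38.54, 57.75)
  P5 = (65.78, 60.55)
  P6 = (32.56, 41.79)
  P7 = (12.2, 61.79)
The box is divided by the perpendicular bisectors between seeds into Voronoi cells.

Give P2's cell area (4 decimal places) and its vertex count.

Area of P2's cell: 775.8095 (4 vertices)

1. box [0,76]×[0,75]: [(0, 0) (76, 0) (76, 75) (0, 75)]
2. ⊥bis P2·P0 via (66.075,60.285): [(31.8704, 0) (76, 0) (76, 75) (74.424, 75)]  |A|=1713.9599
3. ⊥bis P2·P1 via (43,54.595): [(45.5201, 24.0574) (47.5055, 0) (76, 0) (76, 75) (74.424, 75)]  |A|=1525.8892
4. ⊥bis P2·P3 via (50.74,61.54): [(45.5201, 24.0574) (47.5055, 0) (76, 0) (76, 75) (74.424, 75)]  |A|=1525.8892
5. ⊥bis P2·P4 via (55.22,57.365): [(54.8299, 40.4658) (53.8959, 0) (76, 0) (76, 75) (74.424, 75)]  |A|=1268.3192
6. ⊥bis P2·P5 via (68.84,58.765): [(54.6925, 34.5122) (53.8959, 0) (76, 0) (76, 71.0393)]  |A|=1138.2639
7. ⊥bis P2·P6 via (52.23,49.385): [(56.6663, 37.8957) (71.2986, 0) (76, 0) (76, 71.0393)]  |A|=775.8095
8. ⊥bis P2·P7 via (42.05,59.385): [(56.6663, 37.8957) (71.2986, 0) (76, 0) (76, 71.0393)]  |A|=775.8095
9. canonical 4-gon: [(56.6663, 37.8957) (71.2986, 0) (76, 0) (76, 71.0393)]
10. shoelace: 775.8095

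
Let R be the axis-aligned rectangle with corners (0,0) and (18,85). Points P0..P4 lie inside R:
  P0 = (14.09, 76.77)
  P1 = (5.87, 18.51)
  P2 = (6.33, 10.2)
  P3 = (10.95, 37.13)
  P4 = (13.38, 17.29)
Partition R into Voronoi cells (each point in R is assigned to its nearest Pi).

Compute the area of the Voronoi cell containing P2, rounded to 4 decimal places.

Area of P2's cell: 219.4799

1. box [0,18]×[0,85]: [(0, 0) (18, 0) (18, 85) (0, 85)]
2. ⊥bis P2·P0 via (10.21,43.485): [(0, 44.6752) (0, 0) (18, 0) (18, 42.5769)]  |A|=785.2689
3. ⊥bis P2·P1 via (6.1,14.355): [(0, 14.0173) (0, 0) (18, 0) (18, 15.0137)]  |A|=261.2795
4. ⊥bis P2·P3 via (8.64,23.665): [(0, 14.0173) (0, 0) (18, 0) (18, 15.0137)]  |A|=261.2795
5. ⊥bis P2·P4 via (9.855,13.745): [(9.0759, 14.5197) (0, 14.0173) (0, 0) (18, 0) (18, 5.646)]  |A|=219.4799
6. canonical 5-gon: [(9.0759, 14.5197) (0, 14.0173) (0, 0) (18, 0) (18, 5.646)]
7. shoelace: 219.4799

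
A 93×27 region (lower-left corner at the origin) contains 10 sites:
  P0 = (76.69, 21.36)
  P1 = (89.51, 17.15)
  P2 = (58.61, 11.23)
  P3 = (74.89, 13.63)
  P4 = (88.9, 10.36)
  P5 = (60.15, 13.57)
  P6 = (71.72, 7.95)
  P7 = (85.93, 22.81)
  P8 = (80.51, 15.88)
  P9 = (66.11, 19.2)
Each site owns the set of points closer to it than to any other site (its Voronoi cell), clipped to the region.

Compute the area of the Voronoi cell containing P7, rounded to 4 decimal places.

1. box [0,93]×[0,27]: [(0, 0) (93, 0) (93, 27) (0, 27)]
2. ⊥bis P7·P0 via (81.31,22.085): [(84.7757, 0) (93, 0) (93, 27) (80.5387, 27)]  |A|=279.2552
3. ⊥bis P7·P1 via (87.72,19.98): [(82.1893, 16.4818) (93, 23.3196) (93, 27) (80.5387, 27)]  |A|=85.4289
4. ⊥bis P7·P2 via (72.27,17.02): [(82.1893, 16.4818) (93, 23.3196) (93, 27) (80.5387, 27)]  |A|=85.4289
5. ⊥bis P7·P3 via (80.41,18.22): [(82.1893, 16.4818) (93, 23.3196) (93, 27) (80.5387, 27)]  |A|=85.4289
6. ⊥bis P7·P4 via (87.415,16.585): [(82.1893, 16.4818) (93, 23.3196) (93, 27) (80.5387, 27)]  |A|=85.4289
7. ⊥bis P7·P5 via (73.04,18.19): [(82.1893, 16.4818) (93, 23.3196) (93, 27) (80.5387, 27)]  |A|=85.4289
8. ⊥bis P7·P6 via (78.825,15.38): [(82.1893, 16.4818) (93, 23.3196) (93, 27) (80.5387, 27)]  |A|=85.4289
9. ⊥bis P7·P8 via (83.22,19.345): [(81.5329, 20.6645) (84.7832, 18.1224) (93, 23.3196) (93, 27) (80.5387, 27)]  |A|=79.4658
10. ⊥bis P7·P9 via (76.02,21.005): [(81.5329, 20.6645) (84.7832, 18.1224) (93, 23.3196) (93, 27) (80.5387, 27)]  |A|=79.4658
11. canonical 5-gon: [(81.5329, 20.6645) (84.7832, 18.1224) (93, 23.3196) (93, 27) (80.5387, 27)]
12. shoelace: 79.4658

Area of P7's cell: 79.4658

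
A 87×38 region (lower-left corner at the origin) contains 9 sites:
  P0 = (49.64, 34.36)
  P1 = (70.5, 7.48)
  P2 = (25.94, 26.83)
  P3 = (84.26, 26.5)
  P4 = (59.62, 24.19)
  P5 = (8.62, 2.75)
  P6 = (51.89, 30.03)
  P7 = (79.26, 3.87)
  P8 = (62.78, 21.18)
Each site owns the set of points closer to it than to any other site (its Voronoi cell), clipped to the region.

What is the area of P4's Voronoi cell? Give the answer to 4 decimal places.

Area of P4's cell: 272.6583

1. box [0,87]×[0,38]: [(0, 0) (87, 0) (87, 38) (0, 38)]
2. ⊥bis P4·P0 via (54.63,29.275): [(24.7977, 0) (87, 0) (87, 38) (63.5211, 38)]  |A|=1627.9434
3. ⊥bis P4·P1 via (65.06,15.835): [(24.7977, 0) (40.7399, 0) (87, 30.1203) (87, 38) (63.5211, 38)]  |A|=931.2594
4. ⊥bis P4·P2 via (42.78,25.51): [(42.1122, 16.9911) (40.7826, 0.0278) (87, 30.1203) (87, 38) (63.5211, 38)]  |A|=795.4777
5. ⊥bis P4·P3 via (71.94,25.345): [(42.1122, 16.9911) (40.7826, 0.0278) (72.3845, 20.604) (70.7536, 38) (63.5211, 38)]  |A|=596.5834
6. ⊥bis P4·P5 via (34.12,13.47): [(42.1122, 16.9911) (40.7826, 0.0278) (72.3845, 20.604) (70.7536, 38) (63.5211, 38)]  |A|=596.5834
7. ⊥bis P4·P6 via (55.755,27.11): [(41.4179, 8.133) (40.7826, 0.0278) (72.3845, 20.604) (70.7536, 38) (63.9824, 38)]  |A|=502.1677
8. ⊥bis P4·P7 via (69.44,14.03): [(41.4179, 8.133) (40.7826, 0.0278) (72.3845, 20.604) (70.7536, 38) (63.9824, 38)]  |A|=502.1677
9. ⊥bis P4·P8 via (61.2,22.685): [(41.4179, 8.133) (40.887, 1.3597) (71.2047, 33.1883) (70.7536, 38) (63.9824, 38)]  |A|=272.6583
10. canonical 5-gon: [(41.4179, 8.133) (40.887, 1.3597) (71.2047, 33.1883) (70.7536, 38) (63.9824, 38)]
11. shoelace: 272.6583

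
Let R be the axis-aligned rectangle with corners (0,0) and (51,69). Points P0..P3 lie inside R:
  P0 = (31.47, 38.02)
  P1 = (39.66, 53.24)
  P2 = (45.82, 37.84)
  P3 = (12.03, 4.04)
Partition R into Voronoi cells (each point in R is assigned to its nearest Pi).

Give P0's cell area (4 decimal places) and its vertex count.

1. box [0,51]×[0,69]: [(0, 0) (51, 0) (51, 69) (0, 69)]
2. ⊥bis P0·P1 via (35.565,45.63): [(0, 64.7678) (0, 0) (51, 0) (51, 37.3243)]  |A|=2603.3488
3. ⊥bis P0·P2 via (38.645,37.93): [(38.7203, 43.9321) (0, 64.7678) (0, 0) (38.1692, 0)]  |A|=2092.3413
4. ⊥bis P0·P3 via (21.75,21.03): [(38.3141, 11.5536) (38.7203, 43.9321) (0, 64.7678) (0, 33.4732)]  |A|=1230.5962
5. canonical 4-gon: [(38.3141, 11.5536) (38.7203, 43.9321) (0, 64.7678) (0, 33.4732)]
6. shoelace: 1230.5962

Area of P0's cell: 1230.5962 (4 vertices)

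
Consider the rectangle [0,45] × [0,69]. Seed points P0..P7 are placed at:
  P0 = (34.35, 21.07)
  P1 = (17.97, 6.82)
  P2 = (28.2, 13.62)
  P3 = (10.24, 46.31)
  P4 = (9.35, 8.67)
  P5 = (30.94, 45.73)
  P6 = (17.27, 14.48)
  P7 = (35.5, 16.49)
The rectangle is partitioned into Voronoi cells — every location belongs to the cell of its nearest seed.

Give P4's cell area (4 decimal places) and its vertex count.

1. box [0,45]×[0,69]: [(0, 0) (45, 0) (45, 69) (0, 69)]
2. ⊥bis P4·P0 via (21.85,14.87): [(0, 58.9224) (0, 0) (29.2255, 0)]  |A|=861.0192
3. ⊥bis P4·P1 via (13.66,7.745): [(17.2008, 24.2433) (0, 58.9224) (0, 0) (11.9978, 0)]  |A|=652.1904
4. ⊥bis P4·P2 via (18.775,11.145): [(16.3619, 20.3343) (13.2366, 32.2358) (0, 58.9224) (0, 0) (11.9978, 0)]  |A|=641.0896
5. ⊥bis P4·P3 via (9.795,27.49): [(16.3619, 20.3343) (14.5121, 27.3785) (0, 27.7216) (0, 0) (11.9978, 0)]  |A|=399.5676
6. ⊥bis P4·P5 via (20.145,27.2): [(16.3619, 20.3343) (14.5121, 27.3785) (0, 27.7216) (0, 0) (11.9978, 0)]  |A|=399.5676
7. ⊥bis P4·P6 via (13.31,11.575): [(14.2167, 10.339) (1.4909, 27.6863) (0, 27.7216) (0, 0) (11.9978, 0)]  |A|=271.7853
8. ⊥bis P4·P7 via (22.425,12.58): [(14.2167, 10.339) (1.4909, 27.6863) (0, 27.7216) (0, 0) (11.9978, 0)]  |A|=271.7853
9. canonical 5-gon: [(14.2167, 10.339) (1.4909, 27.6863) (0, 27.7216) (0, 0) (11.9978, 0)]
10. shoelace: 271.7853

Area of P4's cell: 271.7853 (5 vertices)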